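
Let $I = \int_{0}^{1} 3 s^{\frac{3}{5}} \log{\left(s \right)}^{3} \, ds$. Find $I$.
$- \frac{5625}{2048}$

Start from the elementary integral
$$J(a) = \int_{0}^{1} 3 s^{a} \, ds = \frac{3}{a + 1}.$$

Differentiating under the integral sign brings down a factor of $\ln s$:
$$\frac{dJ}{da} = \int_{0}^{1} 3 s^{a} \log{\left(s \right)} \, ds = - \frac{3}{\left(a + 1\right)^{2}}.$$

Repeating $3$ times in total — each differentiation brings down another $\ln s$ — gives
$$\frac{d^{3}J}{da^{3}} = \int_{0}^{1} 3 s^{a} \log{\left(s \right)}^{3} \, ds = - \frac{18}{\left(a + 1\right)^{4}},$$
and the integrand here is exactly the target integrand, so $I = - \frac{18}{\left(a + 1\right)^{4}}$.

Setting $a = \frac{3}{5}$:
$$I = - \frac{5625}{2048}.$$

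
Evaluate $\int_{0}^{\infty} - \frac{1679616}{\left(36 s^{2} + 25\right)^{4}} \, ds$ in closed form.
$- \frac{8748 \pi}{15625}$

Begin with the known result
$$J(a) = \int_{0}^{\infty} - \frac{1}{a^{2} + s^{2}} \, ds = - \frac{\pi}{2 a}.$$

Differentiating under the integral sign with respect to $a$,
$$\frac{dJ}{da} = \int_{0}^{\infty} \frac{2 a}{\left(a^{2} + s^{2}\right)^{2}} \, ds = \frac{\pi}{2 a^{2}},$$
so $\int_{0}^{\infty} - \frac{1}{\left(a^{2} + s^{2}\right)^{2}} \, ds = - \frac{\pi}{4 a^{3}}$.

Repeating — each differentiation of $1/(s^2+a^2)^j$ produces $-2ja/(s^2+a^2)^{j+1}$ — and dividing through by $-2ja$ at each step yields, after $3$ differentiations in total,
$$\int_{0}^{\infty} - \frac{1}{\left(a^{2} + s^{2}\right)^{4}} \, ds = - \frac{5 \pi}{32 a^{7}}.$$

Setting $a = \frac{5}{6}$:
$$I = - \frac{8748 \pi}{15625}.$$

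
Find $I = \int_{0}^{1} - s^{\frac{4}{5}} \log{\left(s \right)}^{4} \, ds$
$- \frac{25000}{19683}$

Start from the elementary integral
$$J(a) = \int_{0}^{1} - s^{a} \, ds = - \frac{1}{a + 1}.$$

Differentiating under the integral sign brings down a factor of $\ln s$:
$$\frac{dJ}{da} = \int_{0}^{1} - s^{a} \log{\left(s \right)} \, ds = \frac{1}{\left(a + 1\right)^{2}}.$$

Repeating $4$ times in total — each differentiation brings down another $\ln s$ — gives
$$\frac{d^{4}J}{da^{4}} = \int_{0}^{1} - s^{a} \log{\left(s \right)}^{4} \, ds = - \frac{24}{\left(a + 1\right)^{5}},$$
and the integrand here is exactly the target integrand, so $I = - \frac{24}{\left(a + 1\right)^{5}}$.

Setting $a = \frac{4}{5}$:
$$I = - \frac{25000}{19683}.$$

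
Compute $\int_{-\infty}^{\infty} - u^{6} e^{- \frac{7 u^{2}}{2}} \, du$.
$- \frac{15 \sqrt{14} \sqrt{\pi}}{2401}$

Start from the elementary integral
$$J(a) = \int_{-\infty}^{\infty} - e^{- a u^{2}} \, du = - \frac{\sqrt{\pi}}{\sqrt{a}}.$$

Differentiating under the integral sign brings down a factor of $(-u^2)$:
$$\frac{dJ}{da} = \int_{-\infty}^{\infty} u^{2} e^{- a u^{2}} \, du = \frac{\sqrt{\pi}}{2 a^{\frac{3}{2}}}.$$

Repeating $3$ times in total — each differentiation brings down another $(-u^2)$ — gives
$$\frac{d^{3}J}{da^{3}} = \int_{-\infty}^{\infty} u^{6} e^{- a u^{2}} \, du = \frac{15 \sqrt{\pi}}{8 a^{\frac{7}{2}}},$$
and the integrand here is $(-1)^{3}$ times the target integrand, so $I = (-1)^{3}\,\frac{d^{3}J}{da^{3}} = - \frac{15 \sqrt{\pi}}{8 a^{\frac{7}{2}}}$.

Setting $a = \frac{7}{2}$:
$$I = - \frac{15 \sqrt{14} \sqrt{\pi}}{2401}.$$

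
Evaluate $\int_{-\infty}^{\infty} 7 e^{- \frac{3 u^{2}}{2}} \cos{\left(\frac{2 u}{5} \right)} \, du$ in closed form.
$\frac{7 \sqrt{6} \sqrt{\pi}}{3 e^{\frac{2}{75}}}$

Let $b$ denote the cosine frequency and define $I(b) = \int_{-\infty}^{\infty} 7 e^{- \frac{3 u^{2}}{2}} \cos{\left(b u \right)} \, du$.

Differentiating under the integral sign,
$$I'(b) = \int_{-\infty}^{\infty} - 7 u e^{- \frac{3 u^{2}}{2}} \sin{\left(b u \right)} \, du.$$

Integrate $\int_{-\infty}^{\infty} u \sin(b u)\, e^{- \frac{3 u^{2}}{2}}\, du$ by parts with $w = \sin(b u)$ and $dv = u\, e^{- \frac{3 u^{2}}{2}}\, du$, giving $v = - \frac{e^{- \frac{3 u^{2}}{2}}}{3}$. The boundary term vanishes and
$$\int_{-\infty}^{\infty} u \sin(b u)\, e^{- \frac{3 u^{2}}{2}}\, du = \frac{b}{3} \int_{-\infty}^{\infty} \cos(b u)\, e^{- \frac{3 u^{2}}{2}}\, du,$$
so $I'(b) = - \frac{b}{3}\, I(b)$.

This is a separable first-order ODE; solving with the initial condition $I(0) = \int_{-\infty}^{\infty} 7 e^{- \frac{3 u^{2}}{2}}\,du = \frac{7 \sqrt{6} \sqrt{\pi}}{3}$ gives
$$I(b) = \frac{7 \sqrt{6} \sqrt{\pi} e^{- \frac{b^{2}}{6}}}{3}.$$

Setting $b = \frac{2}{5}$:
$$I = \frac{7 \sqrt{6} \sqrt{\pi}}{3 e^{\frac{2}{75}}}.$$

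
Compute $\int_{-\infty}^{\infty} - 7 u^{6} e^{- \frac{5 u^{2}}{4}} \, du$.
$- \frac{336 \sqrt{5} \sqrt{\pi}}{125}$

Consider the simpler parametrised integral
$$J(a) = \int_{-\infty}^{\infty} - 7 e^{- a u^{2}} \, du = - \frac{7 \sqrt{\pi}}{\sqrt{a}}.$$

Differentiating under the integral sign brings down a factor of $(-u^2)$:
$$\frac{dJ}{da} = \int_{-\infty}^{\infty} 7 u^{2} e^{- a u^{2}} \, du = \frac{7 \sqrt{\pi}}{2 a^{\frac{3}{2}}}.$$

Repeating $3$ times in total — each differentiation brings down another $(-u^2)$ — gives
$$\frac{d^{3}J}{da^{3}} = \int_{-\infty}^{\infty} 7 u^{6} e^{- a u^{2}} \, du = \frac{105 \sqrt{\pi}}{8 a^{\frac{7}{2}}},$$
and the integrand here is $(-1)^{3}$ times the target integrand, so $I = (-1)^{3}\,\frac{d^{3}J}{da^{3}} = - \frac{105 \sqrt{\pi}}{8 a^{\frac{7}{2}}}$.

Setting $a = \frac{5}{4}$:
$$I = - \frac{336 \sqrt{5} \sqrt{\pi}}{125}.$$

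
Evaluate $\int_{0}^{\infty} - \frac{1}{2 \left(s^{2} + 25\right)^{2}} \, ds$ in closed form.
$- \frac{\pi}{1000}$

Begin with the known result
$$J(a) = \int_{0}^{\infty} - \frac{1}{2 \left(a^{2} + s^{2}\right)} \, ds = - \frac{\pi}{4 a}.$$

Differentiating under the integral sign with respect to $a$,
$$\frac{dJ}{da} = \int_{0}^{\infty} \frac{a}{\left(a^{2} + s^{2}\right)^{2}} \, ds = \frac{\pi}{4 a^{2}},$$
so $\int_{0}^{\infty} - \frac{1}{2 \left(a^{2} + s^{2}\right)^{2}} \, ds = - \frac{\pi}{8 a^{3}}$.

Setting $a = 5$:
$$I = - \frac{\pi}{1000}.$$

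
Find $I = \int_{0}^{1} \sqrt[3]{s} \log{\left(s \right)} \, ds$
$- \frac{9}{16}$

Start from the elementary integral
$$J(a) = \int_{0}^{1} s^{a} \, ds = \frac{1}{a + 1}.$$

Differentiating under the integral sign brings down a factor of $\ln s$:
$$\frac{dJ}{da} = \int_{0}^{1} s^{a} \log{\left(s \right)} \, ds = - \frac{1}{\left(a + 1\right)^{2}}.$$

The integral on the left is $I$, so $I = - \frac{1}{\left(a + 1\right)^{2}}$.

Setting $a = \frac{1}{3}$:
$$I = - \frac{9}{16}.$$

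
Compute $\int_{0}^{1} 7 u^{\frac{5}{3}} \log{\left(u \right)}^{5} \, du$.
$- \frac{76545}{32768}$

Begin with the known integral
$$J(a) = \int_{0}^{1} 7 u^{a} \, du = \frac{7}{a + 1}.$$

Differentiating under the integral sign brings down a factor of $\ln u$:
$$\frac{dJ}{da} = \int_{0}^{1} 7 u^{a} \log{\left(u \right)} \, du = - \frac{7}{\left(a + 1\right)^{2}}.$$

Repeating $5$ times in total — each differentiation brings down another $\ln u$ — gives
$$\frac{d^{5}J}{da^{5}} = \int_{0}^{1} 7 u^{a} \log{\left(u \right)}^{5} \, du = - \frac{840}{\left(a + 1\right)^{6}},$$
and the integrand here is exactly the target integrand, so $I = - \frac{840}{\left(a + 1\right)^{6}}$.

Setting $a = \frac{5}{3}$:
$$I = - \frac{76545}{32768}.$$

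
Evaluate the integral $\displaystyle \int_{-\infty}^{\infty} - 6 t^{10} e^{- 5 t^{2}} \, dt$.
$- \frac{567 \sqrt{5} \sqrt{\pi}}{50000}$

Start from the elementary integral
$$J(a) = \int_{-\infty}^{\infty} - 6 e^{- a t^{2}} \, dt = - \frac{6 \sqrt{\pi}}{\sqrt{a}}.$$

Differentiating under the integral sign brings down a factor of $(-t^2)$:
$$\frac{dJ}{da} = \int_{-\infty}^{\infty} 6 t^{2} e^{- a t^{2}} \, dt = \frac{3 \sqrt{\pi}}{a^{\frac{3}{2}}}.$$

Repeating $5$ times in total — each differentiation brings down another $(-t^2)$ — gives
$$\frac{d^{5}J}{da^{5}} = \int_{-\infty}^{\infty} 6 t^{10} e^{- a t^{2}} \, dt = \frac{2835 \sqrt{\pi}}{16 a^{\frac{11}{2}}},$$
and the integrand here is $(-1)^{5}$ times the target integrand, so $I = (-1)^{5}\,\frac{d^{5}J}{da^{5}} = - \frac{2835 \sqrt{\pi}}{16 a^{\frac{11}{2}}}$.

Setting $a = 5$:
$$I = - \frac{567 \sqrt{5} \sqrt{\pi}}{50000}.$$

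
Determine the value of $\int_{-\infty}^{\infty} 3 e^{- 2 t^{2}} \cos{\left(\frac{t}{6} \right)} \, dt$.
$\frac{3 \sqrt{2} \sqrt{\pi}}{2 e^{\frac{1}{288}}}$

Treat the cosine frequency as a parameter and define $I(b) = \int_{-\infty}^{\infty} 3 e^{- 2 t^{2}} \cos{\left(b t \right)} \, dt$.

Differentiating under the integral sign,
$$I'(b) = \int_{-\infty}^{\infty} - 3 t e^{- 2 t^{2}} \sin{\left(b t \right)} \, dt.$$

Integrate $\int_{-\infty}^{\infty} t \sin(b t)\, e^{- 2 t^{2}}\, dt$ by parts with $u = \sin(b t)$ and $dv = t\, e^{- 2 t^{2}}\, dt$, giving $v = - \frac{e^{- 2 t^{2}}}{4}$. The boundary term vanishes and
$$\int_{-\infty}^{\infty} t \sin(b t)\, e^{- 2 t^{2}}\, dt = \frac{b}{4} \int_{-\infty}^{\infty} \cos(b t)\, e^{- 2 t^{2}}\, dt,$$
so $I'(b) = - \frac{b}{4}\, I(b)$.

This is a separable first-order ODE; solving with the initial condition $I(0) = \int_{-\infty}^{\infty} 3 e^{- 2 t^{2}}\,dt = \frac{3 \sqrt{2} \sqrt{\pi}}{2}$ gives
$$I(b) = \frac{3 \sqrt{2} \sqrt{\pi} e^{- \frac{b^{2}}{8}}}{2}.$$

Setting $b = \frac{1}{6}$:
$$I = \frac{3 \sqrt{2} \sqrt{\pi}}{2 e^{\frac{1}{288}}}.$$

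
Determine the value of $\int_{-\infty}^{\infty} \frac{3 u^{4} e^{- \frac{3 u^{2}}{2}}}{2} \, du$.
$\frac{\sqrt{6} \sqrt{\pi}}{6}$

Begin with the known integral
$$J(a) = \int_{-\infty}^{\infty} \frac{3 e^{- a u^{2}}}{2} \, du = \frac{3 \sqrt{\pi}}{2 \sqrt{a}}.$$

Differentiating under the integral sign brings down a factor of $(-u^2)$:
$$\frac{dJ}{da} = \int_{-\infty}^{\infty} - \frac{3 u^{2} e^{- a u^{2}}}{2} \, du = - \frac{3 \sqrt{\pi}}{4 a^{\frac{3}{2}}}.$$

Repeating twice in total — each differentiation brings down another $(-u^2)$ — gives
$$\frac{d^{2}J}{da^{2}} = \int_{-\infty}^{\infty} \frac{3 u^{4} e^{- a u^{2}}}{2} \, du = \frac{9 \sqrt{\pi}}{8 a^{\frac{5}{2}}},$$
and the integrand here is exactly the target integrand, so $I = \frac{9 \sqrt{\pi}}{8 a^{\frac{5}{2}}}$.

Setting $a = \frac{3}{2}$:
$$I = \frac{\sqrt{6} \sqrt{\pi}}{6}.$$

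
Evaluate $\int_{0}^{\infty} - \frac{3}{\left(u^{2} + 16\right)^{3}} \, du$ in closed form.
$- \frac{9 \pi}{16384}$

Begin with the known result
$$J(a) = \int_{0}^{\infty} - \frac{3}{a^{2} + u^{2}} \, du = - \frac{3 \pi}{2 a}.$$

Differentiating under the integral sign with respect to $a$,
$$\frac{dJ}{da} = \int_{0}^{\infty} \frac{6 a}{\left(a^{2} + u^{2}\right)^{2}} \, du = \frac{3 \pi}{2 a^{2}},$$
so $\int_{0}^{\infty} - \frac{3}{\left(a^{2} + u^{2}\right)^{2}} \, du = - \frac{3 \pi}{4 a^{3}}$.

Repeating — each differentiation of $1/(u^2+a^2)^j$ produces $-2ja/(u^2+a^2)^{j+1}$ — and dividing through by $-2ja$ at each step yields, after $2$ differentiations in total,
$$\int_{0}^{\infty} - \frac{3}{\left(a^{2} + u^{2}\right)^{3}} \, du = - \frac{9 \pi}{16 a^{5}}.$$

Setting $a = 4$:
$$I = - \frac{9 \pi}{16384}.$$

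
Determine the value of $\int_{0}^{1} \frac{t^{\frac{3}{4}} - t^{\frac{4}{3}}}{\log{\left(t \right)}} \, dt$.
$- \log{\left(\frac{4}{3} \right)}$

Replace the exponent $\frac{4}{3}$ by a parameter $a$: let $I(a) = \int_{0}^{1} \frac{t^{\frac{3}{4}} - t^{a}}{\log{\left(t \right)}} \, dt$.

Since $\dfrac{\partial}{\partial a}\,t^{a} = t^{a} \ln t$, the $\ln t$ in the denominator cancels and
$$\frac{dI}{da} = \int_{0}^{1} -1 t^{a} \, dt = -1 \left[\frac{t^{a+1}}{a+1}\right]_0^1 = - \frac{1}{a + 1}.$$

Integrating with respect to $a$ gives $I(a) = - \log{\left(\frac{4 a}{7} + \frac{4}{7} \right)} + C$.

At $a = \frac{3}{4}$ the integrand is identically $0$, so $I(\frac{3}{4}) = 0$. The closed form gives $0$, hence $C = 0$.

Setting $a = \frac{4}{3}$:
$$I = - \log{\left(\frac{4}{3} \right)}.$$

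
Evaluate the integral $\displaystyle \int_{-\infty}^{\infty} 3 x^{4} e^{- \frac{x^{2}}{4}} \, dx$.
$72 \sqrt{\pi}$

Consider the simpler parametrised integral
$$J(a) = \int_{-\infty}^{\infty} 3 e^{- a x^{2}} \, dx = \frac{3 \sqrt{\pi}}{\sqrt{a}}.$$

Differentiating under the integral sign brings down a factor of $(-x^2)$:
$$\frac{dJ}{da} = \int_{-\infty}^{\infty} - 3 x^{2} e^{- a x^{2}} \, dx = - \frac{3 \sqrt{\pi}}{2 a^{\frac{3}{2}}}.$$

Repeating twice in total — each differentiation brings down another $(-x^2)$ — gives
$$\frac{d^{2}J}{da^{2}} = \int_{-\infty}^{\infty} 3 x^{4} e^{- a x^{2}} \, dx = \frac{9 \sqrt{\pi}}{4 a^{\frac{5}{2}}},$$
and the integrand here is exactly the target integrand, so $I = \frac{9 \sqrt{\pi}}{4 a^{\frac{5}{2}}}$.

Setting $a = \frac{1}{4}$:
$$I = 72 \sqrt{\pi}.$$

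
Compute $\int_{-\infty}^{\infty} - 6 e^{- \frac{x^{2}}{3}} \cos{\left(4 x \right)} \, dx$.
$- \frac{6 \sqrt{3} \sqrt{\pi}}{e^{12}}$

Define $I(b) = \int_{-\infty}^{\infty} - 6 e^{- \frac{x^{2}}{3}} \cos{\left(b x \right)} \, dx$.

Differentiating under the integral sign,
$$I'(b) = \int_{-\infty}^{\infty} 6 x e^{- \frac{x^{2}}{3}} \sin{\left(b x \right)} \, dx.$$

Integrate $\int_{-\infty}^{\infty} x \sin(b x)\, e^{- \frac{x^{2}}{3}}\, dx$ by parts with $u = \sin(b x)$ and $dv = x\, e^{- \frac{x^{2}}{3}}\, dx$, giving $v = - \frac{3 e^{- \frac{x^{2}}{3}}}{2}$. The boundary term vanishes and
$$\int_{-\infty}^{\infty} x \sin(b x)\, e^{- \frac{x^{2}}{3}}\, dx = \frac{3 b}{2} \int_{-\infty}^{\infty} \cos(b x)\, e^{- \frac{x^{2}}{3}}\, dx,$$
so $I'(b) = - \frac{3 b}{2}\, I(b)$.

This is a separable first-order ODE; solving with the initial condition $I(0) = \int_{-\infty}^{\infty} - 6 e^{- \frac{x^{2}}{3}}\,dx = - 6 \sqrt{3} \sqrt{\pi}$ gives
$$I(b) = - 6 \sqrt{3} \sqrt{\pi} e^{- \frac{3 b^{2}}{4}}.$$

Setting $b = 4$:
$$I = - \frac{6 \sqrt{3} \sqrt{\pi}}{e^{12}}.$$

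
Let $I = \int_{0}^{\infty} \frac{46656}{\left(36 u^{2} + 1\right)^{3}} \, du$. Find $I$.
$1458 \pi$

Recall the elementary integral
$$J(a) = \int_{0}^{\infty} \frac{1}{a^{2} + u^{2}} \, du = \frac{\pi}{2 a}.$$

Differentiating under the integral sign with respect to $a$,
$$\frac{dJ}{da} = \int_{0}^{\infty} - \frac{2 a}{\left(a^{2} + u^{2}\right)^{2}} \, du = - \frac{\pi}{2 a^{2}},$$
so $\int_{0}^{\infty} \frac{1}{\left(a^{2} + u^{2}\right)^{2}} \, du = \frac{\pi}{4 a^{3}}$.

Repeating — each differentiation of $1/(u^2+a^2)^j$ produces $-2ja/(u^2+a^2)^{j+1}$ — and dividing through by $-2ja$ at each step yields, after $2$ differentiations in total,
$$\int_{0}^{\infty} \frac{1}{\left(a^{2} + u^{2}\right)^{3}} \, du = \frac{3 \pi}{16 a^{5}}.$$

Setting $a = \frac{1}{6}$:
$$I = 1458 \pi.$$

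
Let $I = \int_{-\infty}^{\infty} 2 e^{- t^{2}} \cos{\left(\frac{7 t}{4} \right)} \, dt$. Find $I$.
$\frac{2 \sqrt{\pi}}{e^{\frac{49}{64}}}$

Define $I(b) = \int_{-\infty}^{\infty} 2 e^{- t^{2}} \cos{\left(b t \right)} \, dt$.

Differentiating under the integral sign,
$$I'(b) = \int_{-\infty}^{\infty} - 2 t e^{- t^{2}} \sin{\left(b t \right)} \, dt.$$

Integrate $\int_{-\infty}^{\infty} t \sin(b t)\, e^{- t^{2}}\, dt$ by parts with $u = \sin(b t)$ and $dv = t\, e^{- t^{2}}\, dt$, giving $v = - \frac{e^{- t^{2}}}{2}$. The boundary term vanishes and
$$\int_{-\infty}^{\infty} t \sin(b t)\, e^{- t^{2}}\, dt = \frac{b}{2} \int_{-\infty}^{\infty} \cos(b t)\, e^{- t^{2}}\, dt,$$
so $I'(b) = - \frac{b}{2}\, I(b)$.

This is a separable first-order ODE; solving with the initial condition $I(0) = \int_{-\infty}^{\infty} 2 e^{- t^{2}}\,dt = 2 \sqrt{\pi}$ gives
$$I(b) = 2 \sqrt{\pi} e^{- \frac{b^{2}}{4}}.$$

Setting $b = \frac{7}{4}$:
$$I = \frac{2 \sqrt{\pi}}{e^{\frac{49}{64}}}.$$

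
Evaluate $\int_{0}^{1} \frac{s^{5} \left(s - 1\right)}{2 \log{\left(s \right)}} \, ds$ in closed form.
$- \frac{\log{\left(6 \right)}}{2} + \frac{\log{\left(7 \right)}}{2}$

Replace the exponent $5$ by a parameter $a$: let $I(a) = \int_{0}^{1} \frac{s^{6} - s^{a}}{2 \log{\left(s \right)}} \, ds$.

Since $\dfrac{\partial}{\partial a}\,s^{a} = s^{a} \ln s$, the $\ln s$ in the denominator cancels and
$$\frac{dI}{da} = \int_{0}^{1} - \frac{1}{2} s^{a} \, ds = - \frac{1}{2} \left[\frac{s^{a+1}}{a+1}\right]_0^1 = - \frac{1}{2 a + 2}.$$

Integrating with respect to $a$ gives $I(a) = - \frac{\log{\left(a + 1 \right)}}{2} + \frac{\log{\left(7 \right)}}{2} + C$.

At $a = 6$ the integrand is identically $0$, so $I(6) = 0$. The closed form gives $0$, hence $C = 0$.

Setting $a = 5$:
$$I = - \frac{\log{\left(6 \right)}}{2} + \frac{\log{\left(7 \right)}}{2}.$$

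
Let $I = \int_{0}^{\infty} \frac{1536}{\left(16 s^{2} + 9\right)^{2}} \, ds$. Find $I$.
$\frac{32 \pi}{9}$

Recall the elementary integral
$$J(a) = \int_{0}^{\infty} \frac{6}{a^{2} + s^{2}} \, ds = \frac{3 \pi}{a}.$$

Differentiating under the integral sign with respect to $a$,
$$\frac{dJ}{da} = \int_{0}^{\infty} - \frac{12 a}{\left(a^{2} + s^{2}\right)^{2}} \, ds = - \frac{3 \pi}{a^{2}},$$
so $\int_{0}^{\infty} \frac{6}{\left(a^{2} + s^{2}\right)^{2}} \, ds = \frac{3 \pi}{2 a^{3}}$.

Setting $a = \frac{3}{4}$:
$$I = \frac{32 \pi}{9}.$$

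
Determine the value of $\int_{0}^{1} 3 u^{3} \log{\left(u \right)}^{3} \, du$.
$- \frac{9}{128}$

Begin with the known integral
$$J(a) = \int_{0}^{1} 3 u^{a} \, du = \frac{3}{a + 1}.$$

Differentiating under the integral sign brings down a factor of $\ln u$:
$$\frac{dJ}{da} = \int_{0}^{1} 3 u^{a} \log{\left(u \right)} \, du = - \frac{3}{\left(a + 1\right)^{2}}.$$

Repeating $3$ times in total — each differentiation brings down another $\ln u$ — gives
$$\frac{d^{3}J}{da^{3}} = \int_{0}^{1} 3 u^{a} \log{\left(u \right)}^{3} \, du = - \frac{18}{\left(a + 1\right)^{4}},$$
and the integrand here is exactly the target integrand, so $I = - \frac{18}{\left(a + 1\right)^{4}}$.

Setting $a = 3$:
$$I = - \frac{9}{128}.$$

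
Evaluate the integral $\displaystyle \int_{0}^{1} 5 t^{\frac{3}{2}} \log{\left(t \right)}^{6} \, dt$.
$\frac{18432}{3125}$

Begin with the known integral
$$J(a) = \int_{0}^{1} 5 t^{a} \, dt = \frac{5}{a + 1}.$$

Differentiating under the integral sign brings down a factor of $\ln t$:
$$\frac{dJ}{da} = \int_{0}^{1} 5 t^{a} \log{\left(t \right)} \, dt = - \frac{5}{\left(a + 1\right)^{2}}.$$

Repeating $6$ times in total — each differentiation brings down another $\ln t$ — gives
$$\frac{d^{6}J}{da^{6}} = \int_{0}^{1} 5 t^{a} \log{\left(t \right)}^{6} \, dt = \frac{3600}{\left(a + 1\right)^{7}},$$
and the integrand here is exactly the target integrand, so $I = \frac{3600}{\left(a + 1\right)^{7}}$.

Setting $a = \frac{3}{2}$:
$$I = \frac{18432}{3125}.$$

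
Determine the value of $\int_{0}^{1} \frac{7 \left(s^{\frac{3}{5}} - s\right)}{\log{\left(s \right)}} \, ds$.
$- \log{\left(\frac{78125}{16384} \right)}$

Introduce a parameter $a$ in the exponent: let $I(a) = \int_{0}^{1} \frac{7 \left(s^{\frac{3}{5}} - s^{a}\right)}{\log{\left(s \right)}} \, ds$.

Since $\dfrac{\partial}{\partial a}\,s^{a} = s^{a} \ln s$, the $\ln s$ in the denominator cancels and
$$\frac{dI}{da} = \int_{0}^{1} -7 s^{a} \, ds = -7 \left[\frac{s^{a+1}}{a+1}\right]_0^1 = - \frac{7}{a + 1}.$$

Integrating with respect to $a$ gives $I(a) = - \log{\left(\frac{78125 \left(a + 1\right)^{7}}{2097152} \right)} + C$.

At $a = \frac{3}{5}$ the integrand is identically $0$, so $I(\frac{3}{5}) = 0$. The closed form gives $0$, hence $C = 0$.

Setting $a = 1$:
$$I = - \log{\left(\frac{78125}{16384} \right)}.$$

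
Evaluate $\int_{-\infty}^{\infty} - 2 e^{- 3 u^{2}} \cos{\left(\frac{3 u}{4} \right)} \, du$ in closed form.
$- \frac{2 \sqrt{3} \sqrt{\pi}}{3 e^{\frac{3}{64}}}$

Define $I(b) = \int_{-\infty}^{\infty} - 2 e^{- 3 u^{2}} \cos{\left(b u \right)} \, du$.

Differentiating under the integral sign,
$$I'(b) = \int_{-\infty}^{\infty} 2 u e^{- 3 u^{2}} \sin{\left(b u \right)} \, du.$$

Integrate $\int_{-\infty}^{\infty} u \sin(b u)\, e^{- 3 u^{2}}\, du$ by parts with $w = \sin(b u)$ and $dv = u\, e^{- 3 u^{2}}\, du$, giving $v = - \frac{e^{- 3 u^{2}}}{6}$. The boundary term vanishes and
$$\int_{-\infty}^{\infty} u \sin(b u)\, e^{- 3 u^{2}}\, du = \frac{b}{6} \int_{-\infty}^{\infty} \cos(b u)\, e^{- 3 u^{2}}\, du,$$
so $I'(b) = - \frac{b}{6}\, I(b)$.

This is a separable first-order ODE; solving with the initial condition $I(0) = \int_{-\infty}^{\infty} - 2 e^{- 3 u^{2}}\,du = - \frac{2 \sqrt{3} \sqrt{\pi}}{3}$ gives
$$I(b) = - \frac{2 \sqrt{3} \sqrt{\pi} e^{- \frac{b^{2}}{12}}}{3}.$$

Setting $b = \frac{3}{4}$:
$$I = - \frac{2 \sqrt{3} \sqrt{\pi}}{3 e^{\frac{3}{64}}}.$$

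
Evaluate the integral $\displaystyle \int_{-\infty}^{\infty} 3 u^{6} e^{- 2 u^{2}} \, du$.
$\frac{45 \sqrt{2} \sqrt{\pi}}{128}$

Consider the simpler parametrised integral
$$J(a) = \int_{-\infty}^{\infty} 3 e^{- a u^{2}} \, du = \frac{3 \sqrt{\pi}}{\sqrt{a}}.$$

Differentiating under the integral sign brings down a factor of $(-u^2)$:
$$\frac{dJ}{da} = \int_{-\infty}^{\infty} - 3 u^{2} e^{- a u^{2}} \, du = - \frac{3 \sqrt{\pi}}{2 a^{\frac{3}{2}}}.$$

Repeating $3$ times in total — each differentiation brings down another $(-u^2)$ — gives
$$\frac{d^{3}J}{da^{3}} = \int_{-\infty}^{\infty} - 3 u^{6} e^{- a u^{2}} \, du = - \frac{45 \sqrt{\pi}}{8 a^{\frac{7}{2}}},$$
and the integrand here is $(-1)^{3}$ times the target integrand, so $I = (-1)^{3}\,\frac{d^{3}J}{da^{3}} = \frac{45 \sqrt{\pi}}{8 a^{\frac{7}{2}}}$.

Setting $a = 2$:
$$I = \frac{45 \sqrt{2} \sqrt{\pi}}{128}.$$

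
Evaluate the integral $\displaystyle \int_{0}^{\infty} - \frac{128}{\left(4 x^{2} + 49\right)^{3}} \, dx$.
$- \frac{12 \pi}{16807}$

Recall the elementary integral
$$J(a) = \int_{0}^{\infty} - \frac{2}{a^{2} + x^{2}} \, dx = - \frac{\pi}{a}.$$

Differentiating under the integral sign with respect to $a$,
$$\frac{dJ}{da} = \int_{0}^{\infty} \frac{4 a}{\left(a^{2} + x^{2}\right)^{2}} \, dx = \frac{\pi}{a^{2}},$$
so $\int_{0}^{\infty} - \frac{2}{\left(a^{2} + x^{2}\right)^{2}} \, dx = - \frac{\pi}{2 a^{3}}$.

Repeating — each differentiation of $1/(x^2+a^2)^j$ produces $-2ja/(x^2+a^2)^{j+1}$ — and dividing through by $-2ja$ at each step yields, after $2$ differentiations in total,
$$\int_{0}^{\infty} - \frac{2}{\left(a^{2} + x^{2}\right)^{3}} \, dx = - \frac{3 \pi}{8 a^{5}}.$$

Setting $a = \frac{7}{2}$:
$$I = - \frac{12 \pi}{16807}.$$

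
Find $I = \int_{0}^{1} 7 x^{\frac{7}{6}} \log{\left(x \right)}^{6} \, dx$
$\frac{1410877440}{62748517}$

Begin with the known integral
$$J(a) = \int_{0}^{1} 7 x^{a} \, dx = \frac{7}{a + 1}.$$

Differentiating under the integral sign brings down a factor of $\ln x$:
$$\frac{dJ}{da} = \int_{0}^{1} 7 x^{a} \log{\left(x \right)} \, dx = - \frac{7}{\left(a + 1\right)^{2}}.$$

Repeating $6$ times in total — each differentiation brings down another $\ln x$ — gives
$$\frac{d^{6}J}{da^{6}} = \int_{0}^{1} 7 x^{a} \log{\left(x \right)}^{6} \, dx = \frac{5040}{\left(a + 1\right)^{7}},$$
and the integrand here is exactly the target integrand, so $I = \frac{5040}{\left(a + 1\right)^{7}}$.

Setting $a = \frac{7}{6}$:
$$I = \frac{1410877440}{62748517}.$$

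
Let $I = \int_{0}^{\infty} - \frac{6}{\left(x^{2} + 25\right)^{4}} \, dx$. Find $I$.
$- \frac{3 \pi}{250000}$

Recall the elementary integral
$$J(a) = \int_{0}^{\infty} - \frac{6}{a^{2} + x^{2}} \, dx = - \frac{3 \pi}{a}.$$

Differentiating under the integral sign with respect to $a$,
$$\frac{dJ}{da} = \int_{0}^{\infty} \frac{12 a}{\left(a^{2} + x^{2}\right)^{2}} \, dx = \frac{3 \pi}{a^{2}},$$
so $\int_{0}^{\infty} - \frac{6}{\left(a^{2} + x^{2}\right)^{2}} \, dx = - \frac{3 \pi}{2 a^{3}}$.

Repeating — each differentiation of $1/(x^2+a^2)^j$ produces $-2ja/(x^2+a^2)^{j+1}$ — and dividing through by $-2ja$ at each step yields, after $3$ differentiations in total,
$$\int_{0}^{\infty} - \frac{6}{\left(a^{2} + x^{2}\right)^{4}} \, dx = - \frac{15 \pi}{16 a^{7}}.$$

Setting $a = 5$:
$$I = - \frac{3 \pi}{250000}.$$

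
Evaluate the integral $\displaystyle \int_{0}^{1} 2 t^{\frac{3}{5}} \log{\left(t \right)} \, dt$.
$- \frac{25}{32}$

Begin with the known integral
$$J(a) = \int_{0}^{1} 2 t^{a} \, dt = \frac{2}{a + 1}.$$

Differentiating under the integral sign brings down a factor of $\ln t$:
$$\frac{dJ}{da} = \int_{0}^{1} 2 t^{a} \log{\left(t \right)} \, dt = - \frac{2}{\left(a + 1\right)^{2}}.$$

The integral on the left is $I$, so $I = - \frac{2}{\left(a + 1\right)^{2}}$.

Setting $a = \frac{3}{5}$:
$$I = - \frac{25}{32}.$$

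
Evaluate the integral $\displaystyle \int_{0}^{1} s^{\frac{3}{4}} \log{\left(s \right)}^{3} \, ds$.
$- \frac{1536}{2401}$

Begin with the known integral
$$J(a) = \int_{0}^{1} s^{a} \, ds = \frac{1}{a + 1}.$$

Differentiating under the integral sign brings down a factor of $\ln s$:
$$\frac{dJ}{da} = \int_{0}^{1} s^{a} \log{\left(s \right)} \, ds = - \frac{1}{\left(a + 1\right)^{2}}.$$

Repeating $3$ times in total — each differentiation brings down another $\ln s$ — gives
$$\frac{d^{3}J}{da^{3}} = \int_{0}^{1} s^{a} \log{\left(s \right)}^{3} \, ds = - \frac{6}{\left(a + 1\right)^{4}},$$
and the integrand here is exactly the target integrand, so $I = - \frac{6}{\left(a + 1\right)^{4}}$.

Setting $a = \frac{3}{4}$:
$$I = - \frac{1536}{2401}.$$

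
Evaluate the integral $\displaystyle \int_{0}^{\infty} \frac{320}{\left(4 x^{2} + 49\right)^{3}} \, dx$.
$\frac{30 \pi}{16807}$

Recall the elementary integral
$$J(a) = \int_{0}^{\infty} \frac{5}{a^{2} + x^{2}} \, dx = \frac{5 \pi}{2 a}.$$

Differentiating under the integral sign with respect to $a$,
$$\frac{dJ}{da} = \int_{0}^{\infty} - \frac{10 a}{\left(a^{2} + x^{2}\right)^{2}} \, dx = - \frac{5 \pi}{2 a^{2}},$$
so $\int_{0}^{\infty} \frac{5}{\left(a^{2} + x^{2}\right)^{2}} \, dx = \frac{5 \pi}{4 a^{3}}$.

Repeating — each differentiation of $1/(x^2+a^2)^j$ produces $-2ja/(x^2+a^2)^{j+1}$ — and dividing through by $-2ja$ at each step yields, after $2$ differentiations in total,
$$\int_{0}^{\infty} \frac{5}{\left(a^{2} + x^{2}\right)^{3}} \, dx = \frac{15 \pi}{16 a^{5}}.$$

Setting $a = \frac{7}{2}$:
$$I = \frac{30 \pi}{16807}.$$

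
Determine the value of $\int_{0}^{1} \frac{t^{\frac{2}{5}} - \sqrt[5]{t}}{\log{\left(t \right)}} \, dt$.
$- \log{\left(6 \right)} + \log{\left(7 \right)}$

Introduce a parameter $a$ in the exponent: let $I(a) = \int_{0}^{1} \frac{t^{\frac{2}{5}} - t^{a}}{\log{\left(t \right)}} \, dt$.

Since $\dfrac{\partial}{\partial a}\,t^{a} = t^{a} \ln t$, the $\ln t$ in the denominator cancels and
$$\frac{dI}{da} = \int_{0}^{1} -1 t^{a} \, dt = -1 \left[\frac{t^{a+1}}{a+1}\right]_0^1 = - \frac{1}{a + 1}.$$

Integrating with respect to $a$ gives $I(a) = - \log{\left(\frac{5 a}{7} + \frac{5}{7} \right)} + C$.

At $a = \frac{2}{5}$ the integrand is identically $0$, so $I(\frac{2}{5}) = 0$. The closed form gives $0$, hence $C = 0$.

Setting $a = \frac{1}{5}$:
$$I = - \log{\left(6 \right)} + \log{\left(7 \right)}.$$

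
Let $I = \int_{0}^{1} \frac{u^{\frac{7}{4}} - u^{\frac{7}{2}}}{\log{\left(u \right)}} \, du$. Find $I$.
$\log{\left(\frac{11}{18} \right)}$

Replace the exponent $\frac{7}{4}$ by a parameter $a$: let $I(a) = \int_{0}^{1} \frac{- u^{\frac{7}{2}} + u^{a}}{\log{\left(u \right)}} \, du$.

Since $\dfrac{\partial}{\partial a}\,u^{a} = u^{a} \ln u$, the $\ln u$ in the denominator cancels and
$$\frac{dI}{da} = \int_{0}^{1} u^{a} \, du = \left[\frac{u^{a+1}}{a+1}\right]_0^1 = \frac{1}{a + 1}.$$

Integrating with respect to $a$ gives $I(a) = \log{\left(\frac{2 a}{9} + \frac{2}{9} \right)} + C$.

At $a = \frac{7}{2}$ the integrand is identically $0$, so $I(\frac{7}{2}) = 0$. The closed form gives $0$, hence $C = 0$.

Setting $a = \frac{7}{4}$:
$$I = \log{\left(\frac{11}{18} \right)}.$$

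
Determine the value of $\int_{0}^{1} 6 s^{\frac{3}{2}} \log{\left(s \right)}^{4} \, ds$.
$\frac{4608}{3125}$

Consider the simpler parametrised integral
$$J(a) = \int_{0}^{1} 6 s^{a} \, ds = \frac{6}{a + 1}.$$

Differentiating under the integral sign brings down a factor of $\ln s$:
$$\frac{dJ}{da} = \int_{0}^{1} 6 s^{a} \log{\left(s \right)} \, ds = - \frac{6}{\left(a + 1\right)^{2}}.$$

Repeating $4$ times in total — each differentiation brings down another $\ln s$ — gives
$$\frac{d^{4}J}{da^{4}} = \int_{0}^{1} 6 s^{a} \log{\left(s \right)}^{4} \, ds = \frac{144}{\left(a + 1\right)^{5}},$$
and the integrand here is exactly the target integrand, so $I = \frac{144}{\left(a + 1\right)^{5}}$.

Setting $a = \frac{3}{2}$:
$$I = \frac{4608}{3125}.$$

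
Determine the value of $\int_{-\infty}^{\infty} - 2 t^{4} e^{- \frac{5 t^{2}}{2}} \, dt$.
$- \frac{6 \sqrt{10} \sqrt{\pi}}{125}$

Begin with the known integral
$$J(a) = \int_{-\infty}^{\infty} - 2 e^{- a t^{2}} \, dt = - \frac{2 \sqrt{\pi}}{\sqrt{a}}.$$

Differentiating under the integral sign brings down a factor of $(-t^2)$:
$$\frac{dJ}{da} = \int_{-\infty}^{\infty} 2 t^{2} e^{- a t^{2}} \, dt = \frac{\sqrt{\pi}}{a^{\frac{3}{2}}}.$$

Repeating twice in total — each differentiation brings down another $(-t^2)$ — gives
$$\frac{d^{2}J}{da^{2}} = \int_{-\infty}^{\infty} - 2 t^{4} e^{- a t^{2}} \, dt = - \frac{3 \sqrt{\pi}}{2 a^{\frac{5}{2}}},$$
and the integrand here is exactly the target integrand, so $I = - \frac{3 \sqrt{\pi}}{2 a^{\frac{5}{2}}}$.

Setting $a = \frac{5}{2}$:
$$I = - \frac{6 \sqrt{10} \sqrt{\pi}}{125}.$$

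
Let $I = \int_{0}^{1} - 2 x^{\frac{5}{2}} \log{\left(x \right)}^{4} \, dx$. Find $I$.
$- \frac{1536}{16807}$

Start from the elementary integral
$$J(a) = \int_{0}^{1} - 2 x^{a} \, dx = - \frac{2}{a + 1}.$$

Differentiating under the integral sign brings down a factor of $\ln x$:
$$\frac{dJ}{da} = \int_{0}^{1} - 2 x^{a} \log{\left(x \right)} \, dx = \frac{2}{\left(a + 1\right)^{2}}.$$

Repeating $4$ times in total — each differentiation brings down another $\ln x$ — gives
$$\frac{d^{4}J}{da^{4}} = \int_{0}^{1} - 2 x^{a} \log{\left(x \right)}^{4} \, dx = - \frac{48}{\left(a + 1\right)^{5}},$$
and the integrand here is exactly the target integrand, so $I = - \frac{48}{\left(a + 1\right)^{5}}$.

Setting $a = \frac{5}{2}$:
$$I = - \frac{1536}{16807}.$$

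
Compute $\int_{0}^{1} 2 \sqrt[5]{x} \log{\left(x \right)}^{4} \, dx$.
$\frac{3125}{162}$

Consider the simpler parametrised integral
$$J(a) = \int_{0}^{1} 2 x^{a} \, dx = \frac{2}{a + 1}.$$

Differentiating under the integral sign brings down a factor of $\ln x$:
$$\frac{dJ}{da} = \int_{0}^{1} 2 x^{a} \log{\left(x \right)} \, dx = - \frac{2}{\left(a + 1\right)^{2}}.$$

Repeating $4$ times in total — each differentiation brings down another $\ln x$ — gives
$$\frac{d^{4}J}{da^{4}} = \int_{0}^{1} 2 x^{a} \log{\left(x \right)}^{4} \, dx = \frac{48}{\left(a + 1\right)^{5}},$$
and the integrand here is exactly the target integrand, so $I = \frac{48}{\left(a + 1\right)^{5}}$.

Setting $a = \frac{1}{5}$:
$$I = \frac{3125}{162}.$$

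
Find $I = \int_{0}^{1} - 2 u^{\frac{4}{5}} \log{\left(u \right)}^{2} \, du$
$- \frac{500}{729}$

Start from the elementary integral
$$J(a) = \int_{0}^{1} - 2 u^{a} \, du = - \frac{2}{a + 1}.$$

Differentiating under the integral sign brings down a factor of $\ln u$:
$$\frac{dJ}{da} = \int_{0}^{1} - 2 u^{a} \log{\left(u \right)} \, du = \frac{2}{\left(a + 1\right)^{2}}.$$

Repeating twice in total — each differentiation brings down another $\ln u$ — gives
$$\frac{d^{2}J}{da^{2}} = \int_{0}^{1} - 2 u^{a} \log{\left(u \right)}^{2} \, du = - \frac{4}{\left(a + 1\right)^{3}},$$
and the integrand here is exactly the target integrand, so $I = - \frac{4}{\left(a + 1\right)^{3}}$.

Setting $a = \frac{4}{5}$:
$$I = - \frac{500}{729}.$$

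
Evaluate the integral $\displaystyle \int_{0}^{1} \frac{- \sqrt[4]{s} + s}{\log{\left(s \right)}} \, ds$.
$\log{\left(\frac{8}{5} \right)}$

Replace the exponent $1$ by a parameter $a$: let $I(a) = \int_{0}^{1} \frac{- \sqrt[4]{s} + s^{a}}{\log{\left(s \right)}} \, ds$.

Since $\dfrac{\partial}{\partial a}\,s^{a} = s^{a} \ln s$, the $\ln s$ in the denominator cancels and
$$\frac{dI}{da} = \int_{0}^{1} s^{a} \, ds = \left[\frac{s^{a+1}}{a+1}\right]_0^1 = \frac{1}{a + 1}.$$

Integrating with respect to $a$ gives $I(a) = \log{\left(\frac{4 a}{5} + \frac{4}{5} \right)} + C$.

At $a = \frac{1}{4}$ the integrand is identically $0$, so $I(\frac{1}{4}) = 0$. The closed form gives $0$, hence $C = 0$.

Setting $a = 1$:
$$I = \log{\left(\frac{8}{5} \right)}.$$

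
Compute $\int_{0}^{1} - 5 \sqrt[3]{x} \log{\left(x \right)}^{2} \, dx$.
$- \frac{135}{32}$

Consider the simpler parametrised integral
$$J(a) = \int_{0}^{1} - 5 x^{a} \, dx = - \frac{5}{a + 1}.$$

Differentiating under the integral sign brings down a factor of $\ln x$:
$$\frac{dJ}{da} = \int_{0}^{1} - 5 x^{a} \log{\left(x \right)} \, dx = \frac{5}{\left(a + 1\right)^{2}}.$$

Repeating twice in total — each differentiation brings down another $\ln x$ — gives
$$\frac{d^{2}J}{da^{2}} = \int_{0}^{1} - 5 x^{a} \log{\left(x \right)}^{2} \, dx = - \frac{10}{\left(a + 1\right)^{3}},$$
and the integrand here is exactly the target integrand, so $I = - \frac{10}{\left(a + 1\right)^{3}}$.

Setting $a = \frac{1}{3}$:
$$I = - \frac{135}{32}.$$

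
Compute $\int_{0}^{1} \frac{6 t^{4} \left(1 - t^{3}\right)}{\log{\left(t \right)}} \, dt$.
$\log{\left(\frac{15625}{262144} \right)}$

Introduce a parameter $a$ in the exponent: let $I(a) = \int_{0}^{1} \frac{6 \left(- t^{7} + t^{a}\right)}{\log{\left(t \right)}} \, dt$.

Since $\dfrac{\partial}{\partial a}\,t^{a} = t^{a} \ln t$, the $\ln t$ in the denominator cancels and
$$\frac{dI}{da} = \int_{0}^{1} 6 t^{a} \, dt = 6 \left[\frac{t^{a+1}}{a+1}\right]_0^1 = \frac{6}{a + 1}.$$

Integrating with respect to $a$ gives $I(a) = \log{\left(\frac{\left(a + 1\right)^{6}}{262144} \right)} + C$.

At $a = 7$ the integrand is identically $0$, so $I(7) = 0$. The closed form gives $0$, hence $C = 0$.

Setting $a = 4$:
$$I = \log{\left(\frac{15625}{262144} \right)}.$$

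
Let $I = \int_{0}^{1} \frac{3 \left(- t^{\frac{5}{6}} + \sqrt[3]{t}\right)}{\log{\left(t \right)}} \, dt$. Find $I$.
$\log{\left(\frac{512}{1331} \right)}$

Consider the one-parameter family: let $I(a) = \int_{0}^{1} \frac{3 \left(- t^{\frac{5}{6}} + t^{a}\right)}{\log{\left(t \right)}} \, dt$.

Since $\dfrac{\partial}{\partial a}\,t^{a} = t^{a} \ln t$, the $\ln t$ in the denominator cancels and
$$\frac{dI}{da} = \int_{0}^{1} 3 t^{a} \, dt = 3 \left[\frac{t^{a+1}}{a+1}\right]_0^1 = \frac{3}{a + 1}.$$

Integrating with respect to $a$ gives $I(a) = \log{\left(\frac{216 \left(a + 1\right)^{3}}{1331} \right)} + C$.

At $a = \frac{5}{6}$ the integrand is identically $0$, so $I(\frac{5}{6}) = 0$. The closed form gives $0$, hence $C = 0$.

Setting $a = \frac{1}{3}$:
$$I = \log{\left(\frac{512}{1331} \right)}.$$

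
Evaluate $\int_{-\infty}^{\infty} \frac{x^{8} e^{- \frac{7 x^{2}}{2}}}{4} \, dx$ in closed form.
$\frac{15 \sqrt{14} \sqrt{\pi}}{9604}$

Consider the simpler parametrised integral
$$J(a) = \int_{-\infty}^{\infty} \frac{e^{- a x^{2}}}{4} \, dx = \frac{\sqrt{\pi}}{4 \sqrt{a}}.$$

Differentiating under the integral sign brings down a factor of $(-x^2)$:
$$\frac{dJ}{da} = \int_{-\infty}^{\infty} - \frac{x^{2} e^{- a x^{2}}}{4} \, dx = - \frac{\sqrt{\pi}}{8 a^{\frac{3}{2}}}.$$

Repeating $4$ times in total — each differentiation brings down another $(-x^2)$ — gives
$$\frac{d^{4}J}{da^{4}} = \int_{-\infty}^{\infty} \frac{x^{8} e^{- a x^{2}}}{4} \, dx = \frac{105 \sqrt{\pi}}{64 a^{\frac{9}{2}}},$$
and the integrand here is exactly the target integrand, so $I = \frac{105 \sqrt{\pi}}{64 a^{\frac{9}{2}}}$.

Setting $a = \frac{7}{2}$:
$$I = \frac{15 \sqrt{14} \sqrt{\pi}}{9604}.$$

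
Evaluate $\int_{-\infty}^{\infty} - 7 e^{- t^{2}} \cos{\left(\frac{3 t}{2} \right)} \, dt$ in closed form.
$- \frac{7 \sqrt{\pi}}{e^{\frac{9}{16}}}$

Define $I(b) = \int_{-\infty}^{\infty} - 7 e^{- t^{2}} \cos{\left(b t \right)} \, dt$.

Differentiating under the integral sign,
$$I'(b) = \int_{-\infty}^{\infty} 7 t e^{- t^{2}} \sin{\left(b t \right)} \, dt.$$

Integrate $\int_{-\infty}^{\infty} t \sin(b t)\, e^{- t^{2}}\, dt$ by parts with $u = \sin(b t)$ and $dv = t\, e^{- t^{2}}\, dt$, giving $v = - \frac{e^{- t^{2}}}{2}$. The boundary term vanishes and
$$\int_{-\infty}^{\infty} t \sin(b t)\, e^{- t^{2}}\, dt = \frac{b}{2} \int_{-\infty}^{\infty} \cos(b t)\, e^{- t^{2}}\, dt,$$
so $I'(b) = - \frac{b}{2}\, I(b)$.

This is a separable first-order ODE; solving with the initial condition $I(0) = \int_{-\infty}^{\infty} - 7 e^{- t^{2}}\,dt = - 7 \sqrt{\pi}$ gives
$$I(b) = - 7 \sqrt{\pi} e^{- \frac{b^{2}}{4}}.$$

Setting $b = \frac{3}{2}$:
$$I = - \frac{7 \sqrt{\pi}}{e^{\frac{9}{16}}}.$$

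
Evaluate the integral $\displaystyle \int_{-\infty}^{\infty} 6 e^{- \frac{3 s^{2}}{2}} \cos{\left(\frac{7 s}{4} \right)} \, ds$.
$\frac{2 \sqrt{6} \sqrt{\pi}}{e^{\frac{49}{96}}}$

Treat the cosine frequency as a parameter and define $I(b) = \int_{-\infty}^{\infty} 6 e^{- \frac{3 s^{2}}{2}} \cos{\left(b s \right)} \, ds$.

Differentiating under the integral sign,
$$I'(b) = \int_{-\infty}^{\infty} - 6 s e^{- \frac{3 s^{2}}{2}} \sin{\left(b s \right)} \, ds.$$

Integrate $\int_{-\infty}^{\infty} s \sin(b s)\, e^{- \frac{3 s^{2}}{2}}\, ds$ by parts with $u = \sin(b s)$ and $dv = s\, e^{- \frac{3 s^{2}}{2}}\, ds$, giving $v = - \frac{e^{- \frac{3 s^{2}}{2}}}{3}$. The boundary term vanishes and
$$\int_{-\infty}^{\infty} s \sin(b s)\, e^{- \frac{3 s^{2}}{2}}\, ds = \frac{b}{3} \int_{-\infty}^{\infty} \cos(b s)\, e^{- \frac{3 s^{2}}{2}}\, ds,$$
so $I'(b) = - \frac{b}{3}\, I(b)$.

This is a separable first-order ODE; solving with the initial condition $I(0) = \int_{-\infty}^{\infty} 6 e^{- \frac{3 s^{2}}{2}}\,ds = 2 \sqrt{6} \sqrt{\pi}$ gives
$$I(b) = 2 \sqrt{6} \sqrt{\pi} e^{- \frac{b^{2}}{6}}.$$

Setting $b = \frac{7}{4}$:
$$I = \frac{2 \sqrt{6} \sqrt{\pi}}{e^{\frac{49}{96}}}.$$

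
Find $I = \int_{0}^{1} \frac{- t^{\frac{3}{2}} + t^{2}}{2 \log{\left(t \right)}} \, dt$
$- \log{\left(5 \right)} + \frac{\log{\left(30 \right)}}{2}$

Replace the exponent $2$ by a parameter $a$: let $I(a) = \int_{0}^{1} \frac{- t^{\frac{3}{2}} + t^{a}}{2 \log{\left(t \right)}} \, dt$.

Since $\dfrac{\partial}{\partial a}\,t^{a} = t^{a} \ln t$, the $\ln t$ in the denominator cancels and
$$\frac{dI}{da} = \int_{0}^{1} \frac{1}{2} t^{a} \, dt = \frac{1}{2} \left[\frac{t^{a+1}}{a+1}\right]_0^1 = \frac{1}{2 \left(a + 1\right)}.$$

Integrating with respect to $a$ gives $I(a) = \log{\left(\frac{\sqrt{10} \sqrt{a + 1}}{5} \right)} + C$.

At $a = \frac{3}{2}$ the integrand is identically $0$, so $I(\frac{3}{2}) = 0$. The closed form gives $0$, hence $C = 0$.

Setting $a = 2$:
$$I = - \log{\left(5 \right)} + \frac{\log{\left(30 \right)}}{2}.$$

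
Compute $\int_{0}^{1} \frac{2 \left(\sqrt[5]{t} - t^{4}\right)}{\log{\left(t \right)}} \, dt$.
$- \log{\left(\frac{625}{36} \right)}$

Consider the one-parameter family: let $I(a) = \int_{0}^{1} \frac{2 \left(\sqrt[5]{t} - t^{a}\right)}{\log{\left(t \right)}} \, dt$.

Since $\dfrac{\partial}{\partial a}\,t^{a} = t^{a} \ln t$, the $\ln t$ in the denominator cancels and
$$\frac{dI}{da} = \int_{0}^{1} -2 t^{a} \, dt = -2 \left[\frac{t^{a+1}}{a+1}\right]_0^1 = - \frac{2}{a + 1}.$$

Integrating with respect to $a$ gives $I(a) = - \log{\left(\frac{25 \left(a + 1\right)^{2}}{36} \right)} + C$.

At $a = \frac{1}{5}$ the integrand is identically $0$, so $I(\frac{1}{5}) = 0$. The closed form gives $0$, hence $C = 0$.

Setting $a = 4$:
$$I = - \log{\left(\frac{625}{36} \right)}.$$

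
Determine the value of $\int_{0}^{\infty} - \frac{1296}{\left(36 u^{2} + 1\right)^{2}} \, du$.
$- 54 \pi$

Recall the elementary integral
$$J(a) = \int_{0}^{\infty} - \frac{1}{a^{2} + u^{2}} \, du = - \frac{\pi}{2 a}.$$

Differentiating under the integral sign with respect to $a$,
$$\frac{dJ}{da} = \int_{0}^{\infty} \frac{2 a}{\left(a^{2} + u^{2}\right)^{2}} \, du = \frac{\pi}{2 a^{2}},$$
so $\int_{0}^{\infty} - \frac{1}{\left(a^{2} + u^{2}\right)^{2}} \, du = - \frac{\pi}{4 a^{3}}$.

Setting $a = \frac{1}{6}$:
$$I = - 54 \pi.$$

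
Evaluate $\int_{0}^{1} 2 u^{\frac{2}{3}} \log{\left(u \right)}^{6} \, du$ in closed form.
$\frac{629856}{15625}$

Begin with the known integral
$$J(a) = \int_{0}^{1} 2 u^{a} \, du = \frac{2}{a + 1}.$$

Differentiating under the integral sign brings down a factor of $\ln u$:
$$\frac{dJ}{da} = \int_{0}^{1} 2 u^{a} \log{\left(u \right)} \, du = - \frac{2}{\left(a + 1\right)^{2}}.$$

Repeating $6$ times in total — each differentiation brings down another $\ln u$ — gives
$$\frac{d^{6}J}{da^{6}} = \int_{0}^{1} 2 u^{a} \log{\left(u \right)}^{6} \, du = \frac{1440}{\left(a + 1\right)^{7}},$$
and the integrand here is exactly the target integrand, so $I = \frac{1440}{\left(a + 1\right)^{7}}$.

Setting $a = \frac{2}{3}$:
$$I = \frac{629856}{15625}.$$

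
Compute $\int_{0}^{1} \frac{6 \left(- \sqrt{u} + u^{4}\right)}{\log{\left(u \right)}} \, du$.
$\log{\left(\frac{1000000}{729} \right)}$

Replace the exponent $\frac{1}{2}$ by a parameter $a$: let $I(a) = \int_{0}^{1} \frac{6 \left(u^{4} - u^{a}\right)}{\log{\left(u \right)}} \, du$.

Since $\dfrac{\partial}{\partial a}\,u^{a} = u^{a} \ln u$, the $\ln u$ in the denominator cancels and
$$\frac{dI}{da} = \int_{0}^{1} -6 u^{a} \, du = -6 \left[\frac{u^{a+1}}{a+1}\right]_0^1 = - \frac{6}{a + 1}.$$

Integrating with respect to $a$ gives $I(a) = \log{\left(\frac{15625}{\left(a + 1\right)^{6}} \right)} + C$.

At $a = 4$ the integrand is identically $0$, so $I(4) = 0$. The closed form gives $0$, hence $C = 0$.

Setting $a = \frac{1}{2}$:
$$I = \log{\left(\frac{1000000}{729} \right)}.$$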